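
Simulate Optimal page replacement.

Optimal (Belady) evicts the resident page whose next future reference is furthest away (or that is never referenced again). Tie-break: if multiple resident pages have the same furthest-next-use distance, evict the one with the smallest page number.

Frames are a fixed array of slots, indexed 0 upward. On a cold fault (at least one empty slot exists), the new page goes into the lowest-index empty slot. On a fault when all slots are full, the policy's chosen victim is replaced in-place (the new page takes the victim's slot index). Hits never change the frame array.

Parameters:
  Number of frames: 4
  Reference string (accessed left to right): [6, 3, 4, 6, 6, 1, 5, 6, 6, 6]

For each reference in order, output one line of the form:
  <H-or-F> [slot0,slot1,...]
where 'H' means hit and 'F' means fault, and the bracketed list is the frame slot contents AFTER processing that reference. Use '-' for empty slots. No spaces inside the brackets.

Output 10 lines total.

F [6,-,-,-]
F [6,3,-,-]
F [6,3,4,-]
H [6,3,4,-]
H [6,3,4,-]
F [6,3,4,1]
F [6,3,4,5]
H [6,3,4,5]
H [6,3,4,5]
H [6,3,4,5]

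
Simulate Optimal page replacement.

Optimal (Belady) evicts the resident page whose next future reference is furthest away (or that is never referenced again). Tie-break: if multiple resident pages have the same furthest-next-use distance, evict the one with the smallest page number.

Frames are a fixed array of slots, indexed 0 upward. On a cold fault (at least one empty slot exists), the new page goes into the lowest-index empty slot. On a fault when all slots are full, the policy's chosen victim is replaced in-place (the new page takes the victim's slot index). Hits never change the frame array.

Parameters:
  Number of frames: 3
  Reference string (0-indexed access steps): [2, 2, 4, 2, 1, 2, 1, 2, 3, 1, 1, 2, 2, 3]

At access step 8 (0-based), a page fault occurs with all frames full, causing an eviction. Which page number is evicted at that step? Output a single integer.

Step 0: ref 2 -> FAULT, frames=[2,-,-]
Step 1: ref 2 -> HIT, frames=[2,-,-]
Step 2: ref 4 -> FAULT, frames=[2,4,-]
Step 3: ref 2 -> HIT, frames=[2,4,-]
Step 4: ref 1 -> FAULT, frames=[2,4,1]
Step 5: ref 2 -> HIT, frames=[2,4,1]
Step 6: ref 1 -> HIT, frames=[2,4,1]
Step 7: ref 2 -> HIT, frames=[2,4,1]
Step 8: ref 3 -> FAULT, evict 4, frames=[2,3,1]
At step 8: evicted page 4

Answer: 4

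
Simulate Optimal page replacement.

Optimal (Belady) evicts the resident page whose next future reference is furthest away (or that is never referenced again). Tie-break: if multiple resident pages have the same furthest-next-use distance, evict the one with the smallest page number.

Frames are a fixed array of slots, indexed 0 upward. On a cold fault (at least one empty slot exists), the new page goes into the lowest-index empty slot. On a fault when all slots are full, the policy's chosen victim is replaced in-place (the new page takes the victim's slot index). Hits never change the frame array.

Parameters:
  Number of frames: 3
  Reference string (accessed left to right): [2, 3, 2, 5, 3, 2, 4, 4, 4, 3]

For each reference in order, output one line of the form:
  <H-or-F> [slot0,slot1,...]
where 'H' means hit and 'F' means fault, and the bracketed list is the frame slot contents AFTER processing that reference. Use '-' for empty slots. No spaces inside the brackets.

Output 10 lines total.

F [2,-,-]
F [2,3,-]
H [2,3,-]
F [2,3,5]
H [2,3,5]
H [2,3,5]
F [4,3,5]
H [4,3,5]
H [4,3,5]
H [4,3,5]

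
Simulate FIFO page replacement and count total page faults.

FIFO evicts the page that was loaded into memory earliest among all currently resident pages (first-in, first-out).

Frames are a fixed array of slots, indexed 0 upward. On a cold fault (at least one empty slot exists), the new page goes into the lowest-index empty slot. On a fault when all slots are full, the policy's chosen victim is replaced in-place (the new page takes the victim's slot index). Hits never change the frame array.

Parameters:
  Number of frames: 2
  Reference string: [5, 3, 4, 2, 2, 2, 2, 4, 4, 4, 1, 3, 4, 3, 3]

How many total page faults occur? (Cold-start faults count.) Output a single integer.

Answer: 7

Derivation:
Step 0: ref 5 → FAULT, frames=[5,-]
Step 1: ref 3 → FAULT, frames=[5,3]
Step 2: ref 4 → FAULT (evict 5), frames=[4,3]
Step 3: ref 2 → FAULT (evict 3), frames=[4,2]
Step 4: ref 2 → HIT, frames=[4,2]
Step 5: ref 2 → HIT, frames=[4,2]
Step 6: ref 2 → HIT, frames=[4,2]
Step 7: ref 4 → HIT, frames=[4,2]
Step 8: ref 4 → HIT, frames=[4,2]
Step 9: ref 4 → HIT, frames=[4,2]
Step 10: ref 1 → FAULT (evict 4), frames=[1,2]
Step 11: ref 3 → FAULT (evict 2), frames=[1,3]
Step 12: ref 4 → FAULT (evict 1), frames=[4,3]
Step 13: ref 3 → HIT, frames=[4,3]
Step 14: ref 3 → HIT, frames=[4,3]
Total faults: 7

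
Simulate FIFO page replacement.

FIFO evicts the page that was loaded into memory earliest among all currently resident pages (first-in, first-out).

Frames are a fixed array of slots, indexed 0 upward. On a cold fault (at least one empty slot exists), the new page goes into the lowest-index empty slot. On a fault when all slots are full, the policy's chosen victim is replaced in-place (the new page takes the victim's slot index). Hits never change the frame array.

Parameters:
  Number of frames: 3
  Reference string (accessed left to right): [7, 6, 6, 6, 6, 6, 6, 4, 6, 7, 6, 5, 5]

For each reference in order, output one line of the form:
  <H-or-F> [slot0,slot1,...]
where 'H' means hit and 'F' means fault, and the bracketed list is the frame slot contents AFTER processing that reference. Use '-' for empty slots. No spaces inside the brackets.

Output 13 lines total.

F [7,-,-]
F [7,6,-]
H [7,6,-]
H [7,6,-]
H [7,6,-]
H [7,6,-]
H [7,6,-]
F [7,6,4]
H [7,6,4]
H [7,6,4]
H [7,6,4]
F [5,6,4]
H [5,6,4]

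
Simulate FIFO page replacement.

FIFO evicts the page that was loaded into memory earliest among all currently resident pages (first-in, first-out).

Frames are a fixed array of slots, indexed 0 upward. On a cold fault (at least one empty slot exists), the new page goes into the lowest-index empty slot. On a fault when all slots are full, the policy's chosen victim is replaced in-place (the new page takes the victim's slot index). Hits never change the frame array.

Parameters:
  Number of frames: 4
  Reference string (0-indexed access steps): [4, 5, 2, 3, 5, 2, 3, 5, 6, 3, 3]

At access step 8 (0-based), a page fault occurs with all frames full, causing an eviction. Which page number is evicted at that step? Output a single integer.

Step 0: ref 4 -> FAULT, frames=[4,-,-,-]
Step 1: ref 5 -> FAULT, frames=[4,5,-,-]
Step 2: ref 2 -> FAULT, frames=[4,5,2,-]
Step 3: ref 3 -> FAULT, frames=[4,5,2,3]
Step 4: ref 5 -> HIT, frames=[4,5,2,3]
Step 5: ref 2 -> HIT, frames=[4,5,2,3]
Step 6: ref 3 -> HIT, frames=[4,5,2,3]
Step 7: ref 5 -> HIT, frames=[4,5,2,3]
Step 8: ref 6 -> FAULT, evict 4, frames=[6,5,2,3]
At step 8: evicted page 4

Answer: 4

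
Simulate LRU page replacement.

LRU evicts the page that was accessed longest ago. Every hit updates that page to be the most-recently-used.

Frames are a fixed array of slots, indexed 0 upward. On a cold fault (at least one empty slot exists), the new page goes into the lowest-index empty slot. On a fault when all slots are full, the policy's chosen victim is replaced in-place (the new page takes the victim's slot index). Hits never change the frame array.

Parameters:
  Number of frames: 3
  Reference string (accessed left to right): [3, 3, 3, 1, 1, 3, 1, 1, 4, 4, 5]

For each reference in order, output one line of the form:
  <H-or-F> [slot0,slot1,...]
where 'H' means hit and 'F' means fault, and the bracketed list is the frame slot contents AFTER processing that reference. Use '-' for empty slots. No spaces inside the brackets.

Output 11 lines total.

F [3,-,-]
H [3,-,-]
H [3,-,-]
F [3,1,-]
H [3,1,-]
H [3,1,-]
H [3,1,-]
H [3,1,-]
F [3,1,4]
H [3,1,4]
F [5,1,4]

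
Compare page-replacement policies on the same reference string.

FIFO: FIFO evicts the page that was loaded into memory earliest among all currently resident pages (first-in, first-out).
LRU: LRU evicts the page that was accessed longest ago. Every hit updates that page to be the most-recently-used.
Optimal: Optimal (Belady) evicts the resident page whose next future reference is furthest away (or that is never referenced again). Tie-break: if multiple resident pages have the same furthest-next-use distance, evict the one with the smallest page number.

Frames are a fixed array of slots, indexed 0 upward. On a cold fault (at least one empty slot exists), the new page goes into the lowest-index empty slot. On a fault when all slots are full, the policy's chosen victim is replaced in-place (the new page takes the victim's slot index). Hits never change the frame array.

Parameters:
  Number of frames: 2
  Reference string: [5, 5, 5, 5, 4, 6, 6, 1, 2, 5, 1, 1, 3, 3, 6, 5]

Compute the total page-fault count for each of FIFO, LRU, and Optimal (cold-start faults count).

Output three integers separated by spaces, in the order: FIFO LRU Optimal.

--- FIFO ---
  step 0: ref 5 -> FAULT, frames=[5,-] (faults so far: 1)
  step 1: ref 5 -> HIT, frames=[5,-] (faults so far: 1)
  step 2: ref 5 -> HIT, frames=[5,-] (faults so far: 1)
  step 3: ref 5 -> HIT, frames=[5,-] (faults so far: 1)
  step 4: ref 4 -> FAULT, frames=[5,4] (faults so far: 2)
  step 5: ref 6 -> FAULT, evict 5, frames=[6,4] (faults so far: 3)
  step 6: ref 6 -> HIT, frames=[6,4] (faults so far: 3)
  step 7: ref 1 -> FAULT, evict 4, frames=[6,1] (faults so far: 4)
  step 8: ref 2 -> FAULT, evict 6, frames=[2,1] (faults so far: 5)
  step 9: ref 5 -> FAULT, evict 1, frames=[2,5] (faults so far: 6)
  step 10: ref 1 -> FAULT, evict 2, frames=[1,5] (faults so far: 7)
  step 11: ref 1 -> HIT, frames=[1,5] (faults so far: 7)
  step 12: ref 3 -> FAULT, evict 5, frames=[1,3] (faults so far: 8)
  step 13: ref 3 -> HIT, frames=[1,3] (faults so far: 8)
  step 14: ref 6 -> FAULT, evict 1, frames=[6,3] (faults so far: 9)
  step 15: ref 5 -> FAULT, evict 3, frames=[6,5] (faults so far: 10)
  FIFO total faults: 10
--- LRU ---
  step 0: ref 5 -> FAULT, frames=[5,-] (faults so far: 1)
  step 1: ref 5 -> HIT, frames=[5,-] (faults so far: 1)
  step 2: ref 5 -> HIT, frames=[5,-] (faults so far: 1)
  step 3: ref 5 -> HIT, frames=[5,-] (faults so far: 1)
  step 4: ref 4 -> FAULT, frames=[5,4] (faults so far: 2)
  step 5: ref 6 -> FAULT, evict 5, frames=[6,4] (faults so far: 3)
  step 6: ref 6 -> HIT, frames=[6,4] (faults so far: 3)
  step 7: ref 1 -> FAULT, evict 4, frames=[6,1] (faults so far: 4)
  step 8: ref 2 -> FAULT, evict 6, frames=[2,1] (faults so far: 5)
  step 9: ref 5 -> FAULT, evict 1, frames=[2,5] (faults so far: 6)
  step 10: ref 1 -> FAULT, evict 2, frames=[1,5] (faults so far: 7)
  step 11: ref 1 -> HIT, frames=[1,5] (faults so far: 7)
  step 12: ref 3 -> FAULT, evict 5, frames=[1,3] (faults so far: 8)
  step 13: ref 3 -> HIT, frames=[1,3] (faults so far: 8)
  step 14: ref 6 -> FAULT, evict 1, frames=[6,3] (faults so far: 9)
  step 15: ref 5 -> FAULT, evict 3, frames=[6,5] (faults so far: 10)
  LRU total faults: 10
--- Optimal ---
  step 0: ref 5 -> FAULT, frames=[5,-] (faults so far: 1)
  step 1: ref 5 -> HIT, frames=[5,-] (faults so far: 1)
  step 2: ref 5 -> HIT, frames=[5,-] (faults so far: 1)
  step 3: ref 5 -> HIT, frames=[5,-] (faults so far: 1)
  step 4: ref 4 -> FAULT, frames=[5,4] (faults so far: 2)
  step 5: ref 6 -> FAULT, evict 4, frames=[5,6] (faults so far: 3)
  step 6: ref 6 -> HIT, frames=[5,6] (faults so far: 3)
  step 7: ref 1 -> FAULT, evict 6, frames=[5,1] (faults so far: 4)
  step 8: ref 2 -> FAULT, evict 1, frames=[5,2] (faults so far: 5)
  step 9: ref 5 -> HIT, frames=[5,2] (faults so far: 5)
  step 10: ref 1 -> FAULT, evict 2, frames=[5,1] (faults so far: 6)
  step 11: ref 1 -> HIT, frames=[5,1] (faults so far: 6)
  step 12: ref 3 -> FAULT, evict 1, frames=[5,3] (faults so far: 7)
  step 13: ref 3 -> HIT, frames=[5,3] (faults so far: 7)
  step 14: ref 6 -> FAULT, evict 3, frames=[5,6] (faults so far: 8)
  step 15: ref 5 -> HIT, frames=[5,6] (faults so far: 8)
  Optimal total faults: 8

Answer: 10 10 8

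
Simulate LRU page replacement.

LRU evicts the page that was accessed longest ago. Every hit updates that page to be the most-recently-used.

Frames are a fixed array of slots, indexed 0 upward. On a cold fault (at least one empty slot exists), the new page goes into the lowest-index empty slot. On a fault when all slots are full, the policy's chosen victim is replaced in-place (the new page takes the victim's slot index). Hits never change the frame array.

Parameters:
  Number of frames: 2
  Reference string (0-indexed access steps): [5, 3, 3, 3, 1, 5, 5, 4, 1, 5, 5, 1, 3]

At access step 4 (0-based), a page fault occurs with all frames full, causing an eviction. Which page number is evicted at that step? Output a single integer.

Answer: 5

Derivation:
Step 0: ref 5 -> FAULT, frames=[5,-]
Step 1: ref 3 -> FAULT, frames=[5,3]
Step 2: ref 3 -> HIT, frames=[5,3]
Step 3: ref 3 -> HIT, frames=[5,3]
Step 4: ref 1 -> FAULT, evict 5, frames=[1,3]
At step 4: evicted page 5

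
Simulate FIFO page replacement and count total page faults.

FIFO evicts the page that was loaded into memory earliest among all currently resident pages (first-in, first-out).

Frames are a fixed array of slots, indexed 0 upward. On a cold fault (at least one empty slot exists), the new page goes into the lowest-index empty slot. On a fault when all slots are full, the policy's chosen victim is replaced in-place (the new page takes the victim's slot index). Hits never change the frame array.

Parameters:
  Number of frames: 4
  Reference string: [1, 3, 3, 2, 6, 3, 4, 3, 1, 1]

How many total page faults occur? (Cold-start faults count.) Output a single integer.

Answer: 6

Derivation:
Step 0: ref 1 → FAULT, frames=[1,-,-,-]
Step 1: ref 3 → FAULT, frames=[1,3,-,-]
Step 2: ref 3 → HIT, frames=[1,3,-,-]
Step 3: ref 2 → FAULT, frames=[1,3,2,-]
Step 4: ref 6 → FAULT, frames=[1,3,2,6]
Step 5: ref 3 → HIT, frames=[1,3,2,6]
Step 6: ref 4 → FAULT (evict 1), frames=[4,3,2,6]
Step 7: ref 3 → HIT, frames=[4,3,2,6]
Step 8: ref 1 → FAULT (evict 3), frames=[4,1,2,6]
Step 9: ref 1 → HIT, frames=[4,1,2,6]
Total faults: 6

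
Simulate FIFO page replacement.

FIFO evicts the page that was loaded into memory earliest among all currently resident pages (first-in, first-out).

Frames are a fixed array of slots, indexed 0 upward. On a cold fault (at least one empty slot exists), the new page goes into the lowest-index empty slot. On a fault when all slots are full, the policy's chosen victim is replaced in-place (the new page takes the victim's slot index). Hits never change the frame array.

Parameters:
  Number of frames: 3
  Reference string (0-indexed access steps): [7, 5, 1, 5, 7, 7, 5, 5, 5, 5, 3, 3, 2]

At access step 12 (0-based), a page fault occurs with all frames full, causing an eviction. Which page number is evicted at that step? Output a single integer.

Answer: 5

Derivation:
Step 0: ref 7 -> FAULT, frames=[7,-,-]
Step 1: ref 5 -> FAULT, frames=[7,5,-]
Step 2: ref 1 -> FAULT, frames=[7,5,1]
Step 3: ref 5 -> HIT, frames=[7,5,1]
Step 4: ref 7 -> HIT, frames=[7,5,1]
Step 5: ref 7 -> HIT, frames=[7,5,1]
Step 6: ref 5 -> HIT, frames=[7,5,1]
Step 7: ref 5 -> HIT, frames=[7,5,1]
Step 8: ref 5 -> HIT, frames=[7,5,1]
Step 9: ref 5 -> HIT, frames=[7,5,1]
Step 10: ref 3 -> FAULT, evict 7, frames=[3,5,1]
Step 11: ref 3 -> HIT, frames=[3,5,1]
Step 12: ref 2 -> FAULT, evict 5, frames=[3,2,1]
At step 12: evicted page 5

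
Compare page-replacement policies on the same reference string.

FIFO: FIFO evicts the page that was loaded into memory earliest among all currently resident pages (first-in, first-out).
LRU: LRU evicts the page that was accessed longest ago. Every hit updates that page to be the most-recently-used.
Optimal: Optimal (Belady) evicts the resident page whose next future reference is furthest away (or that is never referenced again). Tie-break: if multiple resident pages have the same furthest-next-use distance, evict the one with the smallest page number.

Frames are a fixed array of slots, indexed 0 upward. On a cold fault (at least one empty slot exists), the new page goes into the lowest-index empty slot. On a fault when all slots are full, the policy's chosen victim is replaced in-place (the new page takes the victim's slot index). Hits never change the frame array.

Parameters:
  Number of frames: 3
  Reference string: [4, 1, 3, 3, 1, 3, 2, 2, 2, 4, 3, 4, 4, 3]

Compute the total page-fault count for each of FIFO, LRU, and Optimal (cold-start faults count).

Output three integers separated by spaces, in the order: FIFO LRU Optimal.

Answer: 5 5 4

Derivation:
--- FIFO ---
  step 0: ref 4 -> FAULT, frames=[4,-,-] (faults so far: 1)
  step 1: ref 1 -> FAULT, frames=[4,1,-] (faults so far: 2)
  step 2: ref 3 -> FAULT, frames=[4,1,3] (faults so far: 3)
  step 3: ref 3 -> HIT, frames=[4,1,3] (faults so far: 3)
  step 4: ref 1 -> HIT, frames=[4,1,3] (faults so far: 3)
  step 5: ref 3 -> HIT, frames=[4,1,3] (faults so far: 3)
  step 6: ref 2 -> FAULT, evict 4, frames=[2,1,3] (faults so far: 4)
  step 7: ref 2 -> HIT, frames=[2,1,3] (faults so far: 4)
  step 8: ref 2 -> HIT, frames=[2,1,3] (faults so far: 4)
  step 9: ref 4 -> FAULT, evict 1, frames=[2,4,3] (faults so far: 5)
  step 10: ref 3 -> HIT, frames=[2,4,3] (faults so far: 5)
  step 11: ref 4 -> HIT, frames=[2,4,3] (faults so far: 5)
  step 12: ref 4 -> HIT, frames=[2,4,3] (faults so far: 5)
  step 13: ref 3 -> HIT, frames=[2,4,3] (faults so far: 5)
  FIFO total faults: 5
--- LRU ---
  step 0: ref 4 -> FAULT, frames=[4,-,-] (faults so far: 1)
  step 1: ref 1 -> FAULT, frames=[4,1,-] (faults so far: 2)
  step 2: ref 3 -> FAULT, frames=[4,1,3] (faults so far: 3)
  step 3: ref 3 -> HIT, frames=[4,1,3] (faults so far: 3)
  step 4: ref 1 -> HIT, frames=[4,1,3] (faults so far: 3)
  step 5: ref 3 -> HIT, frames=[4,1,3] (faults so far: 3)
  step 6: ref 2 -> FAULT, evict 4, frames=[2,1,3] (faults so far: 4)
  step 7: ref 2 -> HIT, frames=[2,1,3] (faults so far: 4)
  step 8: ref 2 -> HIT, frames=[2,1,3] (faults so far: 4)
  step 9: ref 4 -> FAULT, evict 1, frames=[2,4,3] (faults so far: 5)
  step 10: ref 3 -> HIT, frames=[2,4,3] (faults so far: 5)
  step 11: ref 4 -> HIT, frames=[2,4,3] (faults so far: 5)
  step 12: ref 4 -> HIT, frames=[2,4,3] (faults so far: 5)
  step 13: ref 3 -> HIT, frames=[2,4,3] (faults so far: 5)
  LRU total faults: 5
--- Optimal ---
  step 0: ref 4 -> FAULT, frames=[4,-,-] (faults so far: 1)
  step 1: ref 1 -> FAULT, frames=[4,1,-] (faults so far: 2)
  step 2: ref 3 -> FAULT, frames=[4,1,3] (faults so far: 3)
  step 3: ref 3 -> HIT, frames=[4,1,3] (faults so far: 3)
  step 4: ref 1 -> HIT, frames=[4,1,3] (faults so far: 3)
  step 5: ref 3 -> HIT, frames=[4,1,3] (faults so far: 3)
  step 6: ref 2 -> FAULT, evict 1, frames=[4,2,3] (faults so far: 4)
  step 7: ref 2 -> HIT, frames=[4,2,3] (faults so far: 4)
  step 8: ref 2 -> HIT, frames=[4,2,3] (faults so far: 4)
  step 9: ref 4 -> HIT, frames=[4,2,3] (faults so far: 4)
  step 10: ref 3 -> HIT, frames=[4,2,3] (faults so far: 4)
  step 11: ref 4 -> HIT, frames=[4,2,3] (faults so far: 4)
  step 12: ref 4 -> HIT, frames=[4,2,3] (faults so far: 4)
  step 13: ref 3 -> HIT, frames=[4,2,3] (faults so far: 4)
  Optimal total faults: 4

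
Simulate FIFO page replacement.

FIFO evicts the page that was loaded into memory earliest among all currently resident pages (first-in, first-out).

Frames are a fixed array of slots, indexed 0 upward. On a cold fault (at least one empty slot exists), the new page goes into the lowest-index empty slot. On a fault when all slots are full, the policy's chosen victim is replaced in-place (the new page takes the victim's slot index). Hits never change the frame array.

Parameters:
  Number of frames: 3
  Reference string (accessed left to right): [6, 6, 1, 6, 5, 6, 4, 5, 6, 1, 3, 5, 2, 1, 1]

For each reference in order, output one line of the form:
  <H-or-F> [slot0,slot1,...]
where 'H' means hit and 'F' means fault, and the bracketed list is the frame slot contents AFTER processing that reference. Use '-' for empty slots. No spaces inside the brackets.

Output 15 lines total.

F [6,-,-]
H [6,-,-]
F [6,1,-]
H [6,1,-]
F [6,1,5]
H [6,1,5]
F [4,1,5]
H [4,1,5]
F [4,6,5]
F [4,6,1]
F [3,6,1]
F [3,5,1]
F [3,5,2]
F [1,5,2]
H [1,5,2]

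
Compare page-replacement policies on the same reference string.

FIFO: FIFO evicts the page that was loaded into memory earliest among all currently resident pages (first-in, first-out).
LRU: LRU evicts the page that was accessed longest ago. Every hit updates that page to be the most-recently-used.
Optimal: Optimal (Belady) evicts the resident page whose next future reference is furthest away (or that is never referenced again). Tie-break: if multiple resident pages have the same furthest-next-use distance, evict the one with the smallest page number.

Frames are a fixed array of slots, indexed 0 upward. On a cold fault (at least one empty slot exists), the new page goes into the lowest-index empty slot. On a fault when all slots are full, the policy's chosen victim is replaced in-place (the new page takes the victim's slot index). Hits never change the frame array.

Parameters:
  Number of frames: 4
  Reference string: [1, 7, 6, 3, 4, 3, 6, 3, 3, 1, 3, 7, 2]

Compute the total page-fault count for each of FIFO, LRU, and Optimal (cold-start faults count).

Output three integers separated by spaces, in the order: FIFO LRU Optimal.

--- FIFO ---
  step 0: ref 1 -> FAULT, frames=[1,-,-,-] (faults so far: 1)
  step 1: ref 7 -> FAULT, frames=[1,7,-,-] (faults so far: 2)
  step 2: ref 6 -> FAULT, frames=[1,7,6,-] (faults so far: 3)
  step 3: ref 3 -> FAULT, frames=[1,7,6,3] (faults so far: 4)
  step 4: ref 4 -> FAULT, evict 1, frames=[4,7,6,3] (faults so far: 5)
  step 5: ref 3 -> HIT, frames=[4,7,6,3] (faults so far: 5)
  step 6: ref 6 -> HIT, frames=[4,7,6,3] (faults so far: 5)
  step 7: ref 3 -> HIT, frames=[4,7,6,3] (faults so far: 5)
  step 8: ref 3 -> HIT, frames=[4,7,6,3] (faults so far: 5)
  step 9: ref 1 -> FAULT, evict 7, frames=[4,1,6,3] (faults so far: 6)
  step 10: ref 3 -> HIT, frames=[4,1,6,3] (faults so far: 6)
  step 11: ref 7 -> FAULT, evict 6, frames=[4,1,7,3] (faults so far: 7)
  step 12: ref 2 -> FAULT, evict 3, frames=[4,1,7,2] (faults so far: 8)
  FIFO total faults: 8
--- LRU ---
  step 0: ref 1 -> FAULT, frames=[1,-,-,-] (faults so far: 1)
  step 1: ref 7 -> FAULT, frames=[1,7,-,-] (faults so far: 2)
  step 2: ref 6 -> FAULT, frames=[1,7,6,-] (faults so far: 3)
  step 3: ref 3 -> FAULT, frames=[1,7,6,3] (faults so far: 4)
  step 4: ref 4 -> FAULT, evict 1, frames=[4,7,6,3] (faults so far: 5)
  step 5: ref 3 -> HIT, frames=[4,7,6,3] (faults so far: 5)
  step 6: ref 6 -> HIT, frames=[4,7,6,3] (faults so far: 5)
  step 7: ref 3 -> HIT, frames=[4,7,6,3] (faults so far: 5)
  step 8: ref 3 -> HIT, frames=[4,7,6,3] (faults so far: 5)
  step 9: ref 1 -> FAULT, evict 7, frames=[4,1,6,3] (faults so far: 6)
  step 10: ref 3 -> HIT, frames=[4,1,6,3] (faults so far: 6)
  step 11: ref 7 -> FAULT, evict 4, frames=[7,1,6,3] (faults so far: 7)
  step 12: ref 2 -> FAULT, evict 6, frames=[7,1,2,3] (faults so far: 8)
  LRU total faults: 8
--- Optimal ---
  step 0: ref 1 -> FAULT, frames=[1,-,-,-] (faults so far: 1)
  step 1: ref 7 -> FAULT, frames=[1,7,-,-] (faults so far: 2)
  step 2: ref 6 -> FAULT, frames=[1,7,6,-] (faults so far: 3)
  step 3: ref 3 -> FAULT, frames=[1,7,6,3] (faults so far: 4)
  step 4: ref 4 -> FAULT, evict 7, frames=[1,4,6,3] (faults so far: 5)
  step 5: ref 3 -> HIT, frames=[1,4,6,3] (faults so far: 5)
  step 6: ref 6 -> HIT, frames=[1,4,6,3] (faults so far: 5)
  step 7: ref 3 -> HIT, frames=[1,4,6,3] (faults so far: 5)
  step 8: ref 3 -> HIT, frames=[1,4,6,3] (faults so far: 5)
  step 9: ref 1 -> HIT, frames=[1,4,6,3] (faults so far: 5)
  step 10: ref 3 -> HIT, frames=[1,4,6,3] (faults so far: 5)
  step 11: ref 7 -> FAULT, evict 1, frames=[7,4,6,3] (faults so far: 6)
  step 12: ref 2 -> FAULT, evict 3, frames=[7,4,6,2] (faults so far: 7)
  Optimal total faults: 7

Answer: 8 8 7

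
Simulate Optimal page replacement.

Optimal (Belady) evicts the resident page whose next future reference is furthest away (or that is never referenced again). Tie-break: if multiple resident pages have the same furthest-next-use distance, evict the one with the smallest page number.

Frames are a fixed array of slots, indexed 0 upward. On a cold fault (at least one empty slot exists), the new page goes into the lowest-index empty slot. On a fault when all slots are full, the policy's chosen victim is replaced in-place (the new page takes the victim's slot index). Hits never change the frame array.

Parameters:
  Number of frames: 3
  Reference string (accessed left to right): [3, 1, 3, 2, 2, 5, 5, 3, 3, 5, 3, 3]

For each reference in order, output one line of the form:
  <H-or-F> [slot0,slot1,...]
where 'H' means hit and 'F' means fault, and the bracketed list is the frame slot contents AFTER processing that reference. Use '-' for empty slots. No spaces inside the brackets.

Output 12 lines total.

F [3,-,-]
F [3,1,-]
H [3,1,-]
F [3,1,2]
H [3,1,2]
F [3,5,2]
H [3,5,2]
H [3,5,2]
H [3,5,2]
H [3,5,2]
H [3,5,2]
H [3,5,2]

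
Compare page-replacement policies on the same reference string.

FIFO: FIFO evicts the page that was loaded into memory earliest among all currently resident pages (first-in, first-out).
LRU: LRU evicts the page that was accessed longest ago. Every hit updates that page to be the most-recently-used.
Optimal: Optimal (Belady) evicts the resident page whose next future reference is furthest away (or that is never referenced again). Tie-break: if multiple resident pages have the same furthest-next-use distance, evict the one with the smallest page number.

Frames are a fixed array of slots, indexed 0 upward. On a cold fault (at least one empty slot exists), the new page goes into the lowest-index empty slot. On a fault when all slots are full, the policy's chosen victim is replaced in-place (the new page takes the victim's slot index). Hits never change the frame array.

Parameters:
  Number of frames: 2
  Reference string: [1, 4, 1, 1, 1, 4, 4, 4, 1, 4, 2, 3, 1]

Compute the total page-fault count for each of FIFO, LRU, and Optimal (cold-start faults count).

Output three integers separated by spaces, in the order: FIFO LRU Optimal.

--- FIFO ---
  step 0: ref 1 -> FAULT, frames=[1,-] (faults so far: 1)
  step 1: ref 4 -> FAULT, frames=[1,4] (faults so far: 2)
  step 2: ref 1 -> HIT, frames=[1,4] (faults so far: 2)
  step 3: ref 1 -> HIT, frames=[1,4] (faults so far: 2)
  step 4: ref 1 -> HIT, frames=[1,4] (faults so far: 2)
  step 5: ref 4 -> HIT, frames=[1,4] (faults so far: 2)
  step 6: ref 4 -> HIT, frames=[1,4] (faults so far: 2)
  step 7: ref 4 -> HIT, frames=[1,4] (faults so far: 2)
  step 8: ref 1 -> HIT, frames=[1,4] (faults so far: 2)
  step 9: ref 4 -> HIT, frames=[1,4] (faults so far: 2)
  step 10: ref 2 -> FAULT, evict 1, frames=[2,4] (faults so far: 3)
  step 11: ref 3 -> FAULT, evict 4, frames=[2,3] (faults so far: 4)
  step 12: ref 1 -> FAULT, evict 2, frames=[1,3] (faults so far: 5)
  FIFO total faults: 5
--- LRU ---
  step 0: ref 1 -> FAULT, frames=[1,-] (faults so far: 1)
  step 1: ref 4 -> FAULT, frames=[1,4] (faults so far: 2)
  step 2: ref 1 -> HIT, frames=[1,4] (faults so far: 2)
  step 3: ref 1 -> HIT, frames=[1,4] (faults so far: 2)
  step 4: ref 1 -> HIT, frames=[1,4] (faults so far: 2)
  step 5: ref 4 -> HIT, frames=[1,4] (faults so far: 2)
  step 6: ref 4 -> HIT, frames=[1,4] (faults so far: 2)
  step 7: ref 4 -> HIT, frames=[1,4] (faults so far: 2)
  step 8: ref 1 -> HIT, frames=[1,4] (faults so far: 2)
  step 9: ref 4 -> HIT, frames=[1,4] (faults so far: 2)
  step 10: ref 2 -> FAULT, evict 1, frames=[2,4] (faults so far: 3)
  step 11: ref 3 -> FAULT, evict 4, frames=[2,3] (faults so far: 4)
  step 12: ref 1 -> FAULT, evict 2, frames=[1,3] (faults so far: 5)
  LRU total faults: 5
--- Optimal ---
  step 0: ref 1 -> FAULT, frames=[1,-] (faults so far: 1)
  step 1: ref 4 -> FAULT, frames=[1,4] (faults so far: 2)
  step 2: ref 1 -> HIT, frames=[1,4] (faults so far: 2)
  step 3: ref 1 -> HIT, frames=[1,4] (faults so far: 2)
  step 4: ref 1 -> HIT, frames=[1,4] (faults so far: 2)
  step 5: ref 4 -> HIT, frames=[1,4] (faults so far: 2)
  step 6: ref 4 -> HIT, frames=[1,4] (faults so far: 2)
  step 7: ref 4 -> HIT, frames=[1,4] (faults so far: 2)
  step 8: ref 1 -> HIT, frames=[1,4] (faults so far: 2)
  step 9: ref 4 -> HIT, frames=[1,4] (faults so far: 2)
  step 10: ref 2 -> FAULT, evict 4, frames=[1,2] (faults so far: 3)
  step 11: ref 3 -> FAULT, evict 2, frames=[1,3] (faults so far: 4)
  step 12: ref 1 -> HIT, frames=[1,3] (faults so far: 4)
  Optimal total faults: 4

Answer: 5 5 4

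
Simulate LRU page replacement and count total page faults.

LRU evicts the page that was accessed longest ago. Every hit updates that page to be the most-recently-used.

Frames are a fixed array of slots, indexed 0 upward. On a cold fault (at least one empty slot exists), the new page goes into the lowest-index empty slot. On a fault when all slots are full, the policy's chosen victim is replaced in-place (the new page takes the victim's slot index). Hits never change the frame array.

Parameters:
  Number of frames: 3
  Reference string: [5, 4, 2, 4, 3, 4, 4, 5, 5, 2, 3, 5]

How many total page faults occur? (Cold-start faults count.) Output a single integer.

Answer: 7

Derivation:
Step 0: ref 5 → FAULT, frames=[5,-,-]
Step 1: ref 4 → FAULT, frames=[5,4,-]
Step 2: ref 2 → FAULT, frames=[5,4,2]
Step 3: ref 4 → HIT, frames=[5,4,2]
Step 4: ref 3 → FAULT (evict 5), frames=[3,4,2]
Step 5: ref 4 → HIT, frames=[3,4,2]
Step 6: ref 4 → HIT, frames=[3,4,2]
Step 7: ref 5 → FAULT (evict 2), frames=[3,4,5]
Step 8: ref 5 → HIT, frames=[3,4,5]
Step 9: ref 2 → FAULT (evict 3), frames=[2,4,5]
Step 10: ref 3 → FAULT (evict 4), frames=[2,3,5]
Step 11: ref 5 → HIT, frames=[2,3,5]
Total faults: 7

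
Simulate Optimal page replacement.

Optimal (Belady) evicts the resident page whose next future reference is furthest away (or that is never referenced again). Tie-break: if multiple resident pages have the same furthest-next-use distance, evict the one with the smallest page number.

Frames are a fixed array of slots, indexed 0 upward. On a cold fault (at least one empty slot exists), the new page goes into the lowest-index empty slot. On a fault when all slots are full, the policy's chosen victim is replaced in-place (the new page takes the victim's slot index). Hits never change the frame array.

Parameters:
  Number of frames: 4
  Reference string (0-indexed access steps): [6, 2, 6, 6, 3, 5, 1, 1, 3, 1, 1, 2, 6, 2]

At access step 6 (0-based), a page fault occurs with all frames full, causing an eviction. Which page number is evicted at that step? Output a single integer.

Answer: 5

Derivation:
Step 0: ref 6 -> FAULT, frames=[6,-,-,-]
Step 1: ref 2 -> FAULT, frames=[6,2,-,-]
Step 2: ref 6 -> HIT, frames=[6,2,-,-]
Step 3: ref 6 -> HIT, frames=[6,2,-,-]
Step 4: ref 3 -> FAULT, frames=[6,2,3,-]
Step 5: ref 5 -> FAULT, frames=[6,2,3,5]
Step 6: ref 1 -> FAULT, evict 5, frames=[6,2,3,1]
At step 6: evicted page 5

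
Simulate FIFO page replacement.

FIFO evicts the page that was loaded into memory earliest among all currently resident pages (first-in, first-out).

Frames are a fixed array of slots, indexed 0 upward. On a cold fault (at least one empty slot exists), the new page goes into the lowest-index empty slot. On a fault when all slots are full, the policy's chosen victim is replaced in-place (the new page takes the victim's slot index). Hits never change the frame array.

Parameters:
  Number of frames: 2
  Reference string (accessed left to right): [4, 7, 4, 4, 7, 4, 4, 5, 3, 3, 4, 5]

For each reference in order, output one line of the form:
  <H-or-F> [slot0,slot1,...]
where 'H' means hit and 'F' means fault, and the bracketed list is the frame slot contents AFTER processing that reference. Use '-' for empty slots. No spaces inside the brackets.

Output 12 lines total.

F [4,-]
F [4,7]
H [4,7]
H [4,7]
H [4,7]
H [4,7]
H [4,7]
F [5,7]
F [5,3]
H [5,3]
F [4,3]
F [4,5]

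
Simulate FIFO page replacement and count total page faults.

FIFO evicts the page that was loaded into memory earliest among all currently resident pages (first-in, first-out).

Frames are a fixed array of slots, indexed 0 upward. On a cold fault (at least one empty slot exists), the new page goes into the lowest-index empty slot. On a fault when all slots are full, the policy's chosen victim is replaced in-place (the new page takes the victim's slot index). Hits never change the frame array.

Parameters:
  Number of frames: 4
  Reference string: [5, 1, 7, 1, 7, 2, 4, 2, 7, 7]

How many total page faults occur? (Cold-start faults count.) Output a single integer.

Step 0: ref 5 → FAULT, frames=[5,-,-,-]
Step 1: ref 1 → FAULT, frames=[5,1,-,-]
Step 2: ref 7 → FAULT, frames=[5,1,7,-]
Step 3: ref 1 → HIT, frames=[5,1,7,-]
Step 4: ref 7 → HIT, frames=[5,1,7,-]
Step 5: ref 2 → FAULT, frames=[5,1,7,2]
Step 6: ref 4 → FAULT (evict 5), frames=[4,1,7,2]
Step 7: ref 2 → HIT, frames=[4,1,7,2]
Step 8: ref 7 → HIT, frames=[4,1,7,2]
Step 9: ref 7 → HIT, frames=[4,1,7,2]
Total faults: 5

Answer: 5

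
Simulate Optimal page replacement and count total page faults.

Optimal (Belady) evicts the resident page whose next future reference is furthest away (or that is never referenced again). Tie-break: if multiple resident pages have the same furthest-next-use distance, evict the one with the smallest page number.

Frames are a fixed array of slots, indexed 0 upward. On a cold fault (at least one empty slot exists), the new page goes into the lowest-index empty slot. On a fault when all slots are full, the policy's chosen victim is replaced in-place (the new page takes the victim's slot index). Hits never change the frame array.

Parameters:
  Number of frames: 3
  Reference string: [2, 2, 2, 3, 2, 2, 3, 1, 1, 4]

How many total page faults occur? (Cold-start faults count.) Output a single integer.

Step 0: ref 2 → FAULT, frames=[2,-,-]
Step 1: ref 2 → HIT, frames=[2,-,-]
Step 2: ref 2 → HIT, frames=[2,-,-]
Step 3: ref 3 → FAULT, frames=[2,3,-]
Step 4: ref 2 → HIT, frames=[2,3,-]
Step 5: ref 2 → HIT, frames=[2,3,-]
Step 6: ref 3 → HIT, frames=[2,3,-]
Step 7: ref 1 → FAULT, frames=[2,3,1]
Step 8: ref 1 → HIT, frames=[2,3,1]
Step 9: ref 4 → FAULT (evict 1), frames=[2,3,4]
Total faults: 4

Answer: 4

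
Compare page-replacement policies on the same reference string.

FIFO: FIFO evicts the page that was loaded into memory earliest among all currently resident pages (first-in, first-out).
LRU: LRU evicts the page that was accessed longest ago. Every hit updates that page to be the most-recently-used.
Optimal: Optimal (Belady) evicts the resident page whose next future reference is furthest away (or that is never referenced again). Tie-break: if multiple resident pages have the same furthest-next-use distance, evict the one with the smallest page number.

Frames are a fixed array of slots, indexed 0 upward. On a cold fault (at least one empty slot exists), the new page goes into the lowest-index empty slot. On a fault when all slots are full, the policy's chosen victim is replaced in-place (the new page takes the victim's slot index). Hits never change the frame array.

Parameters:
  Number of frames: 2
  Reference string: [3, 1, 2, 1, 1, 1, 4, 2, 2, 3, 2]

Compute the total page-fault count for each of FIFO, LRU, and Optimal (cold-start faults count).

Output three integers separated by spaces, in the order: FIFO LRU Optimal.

--- FIFO ---
  step 0: ref 3 -> FAULT, frames=[3,-] (faults so far: 1)
  step 1: ref 1 -> FAULT, frames=[3,1] (faults so far: 2)
  step 2: ref 2 -> FAULT, evict 3, frames=[2,1] (faults so far: 3)
  step 3: ref 1 -> HIT, frames=[2,1] (faults so far: 3)
  step 4: ref 1 -> HIT, frames=[2,1] (faults so far: 3)
  step 5: ref 1 -> HIT, frames=[2,1] (faults so far: 3)
  step 6: ref 4 -> FAULT, evict 1, frames=[2,4] (faults so far: 4)
  step 7: ref 2 -> HIT, frames=[2,4] (faults so far: 4)
  step 8: ref 2 -> HIT, frames=[2,4] (faults so far: 4)
  step 9: ref 3 -> FAULT, evict 2, frames=[3,4] (faults so far: 5)
  step 10: ref 2 -> FAULT, evict 4, frames=[3,2] (faults so far: 6)
  FIFO total faults: 6
--- LRU ---
  step 0: ref 3 -> FAULT, frames=[3,-] (faults so far: 1)
  step 1: ref 1 -> FAULT, frames=[3,1] (faults so far: 2)
  step 2: ref 2 -> FAULT, evict 3, frames=[2,1] (faults so far: 3)
  step 3: ref 1 -> HIT, frames=[2,1] (faults so far: 3)
  step 4: ref 1 -> HIT, frames=[2,1] (faults so far: 3)
  step 5: ref 1 -> HIT, frames=[2,1] (faults so far: 3)
  step 6: ref 4 -> FAULT, evict 2, frames=[4,1] (faults so far: 4)
  step 7: ref 2 -> FAULT, evict 1, frames=[4,2] (faults so far: 5)
  step 8: ref 2 -> HIT, frames=[4,2] (faults so far: 5)
  step 9: ref 3 -> FAULT, evict 4, frames=[3,2] (faults so far: 6)
  step 10: ref 2 -> HIT, frames=[3,2] (faults so far: 6)
  LRU total faults: 6
--- Optimal ---
  step 0: ref 3 -> FAULT, frames=[3,-] (faults so far: 1)
  step 1: ref 1 -> FAULT, frames=[3,1] (faults so far: 2)
  step 2: ref 2 -> FAULT, evict 3, frames=[2,1] (faults so far: 3)
  step 3: ref 1 -> HIT, frames=[2,1] (faults so far: 3)
  step 4: ref 1 -> HIT, frames=[2,1] (faults so far: 3)
  step 5: ref 1 -> HIT, frames=[2,1] (faults so far: 3)
  step 6: ref 4 -> FAULT, evict 1, frames=[2,4] (faults so far: 4)
  step 7: ref 2 -> HIT, frames=[2,4] (faults so far: 4)
  step 8: ref 2 -> HIT, frames=[2,4] (faults so far: 4)
  step 9: ref 3 -> FAULT, evict 4, frames=[2,3] (faults so far: 5)
  step 10: ref 2 -> HIT, frames=[2,3] (faults so far: 5)
  Optimal total faults: 5

Answer: 6 6 5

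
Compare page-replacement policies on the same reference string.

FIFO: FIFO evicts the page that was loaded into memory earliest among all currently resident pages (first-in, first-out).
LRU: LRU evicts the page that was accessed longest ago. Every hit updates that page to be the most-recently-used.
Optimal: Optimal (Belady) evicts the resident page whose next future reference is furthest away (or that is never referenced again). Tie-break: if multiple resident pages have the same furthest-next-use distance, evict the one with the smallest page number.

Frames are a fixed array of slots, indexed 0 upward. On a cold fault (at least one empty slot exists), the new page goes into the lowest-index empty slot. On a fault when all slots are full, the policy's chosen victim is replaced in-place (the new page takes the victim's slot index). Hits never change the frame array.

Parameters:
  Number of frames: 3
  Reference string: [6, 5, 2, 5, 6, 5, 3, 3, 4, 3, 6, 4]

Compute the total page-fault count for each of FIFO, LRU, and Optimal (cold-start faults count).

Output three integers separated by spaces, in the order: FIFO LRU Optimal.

--- FIFO ---
  step 0: ref 6 -> FAULT, frames=[6,-,-] (faults so far: 1)
  step 1: ref 5 -> FAULT, frames=[6,5,-] (faults so far: 2)
  step 2: ref 2 -> FAULT, frames=[6,5,2] (faults so far: 3)
  step 3: ref 5 -> HIT, frames=[6,5,2] (faults so far: 3)
  step 4: ref 6 -> HIT, frames=[6,5,2] (faults so far: 3)
  step 5: ref 5 -> HIT, frames=[6,5,2] (faults so far: 3)
  step 6: ref 3 -> FAULT, evict 6, frames=[3,5,2] (faults so far: 4)
  step 7: ref 3 -> HIT, frames=[3,5,2] (faults so far: 4)
  step 8: ref 4 -> FAULT, evict 5, frames=[3,4,2] (faults so far: 5)
  step 9: ref 3 -> HIT, frames=[3,4,2] (faults so far: 5)
  step 10: ref 6 -> FAULT, evict 2, frames=[3,4,6] (faults so far: 6)
  step 11: ref 4 -> HIT, frames=[3,4,6] (faults so far: 6)
  FIFO total faults: 6
--- LRU ---
  step 0: ref 6 -> FAULT, frames=[6,-,-] (faults so far: 1)
  step 1: ref 5 -> FAULT, frames=[6,5,-] (faults so far: 2)
  step 2: ref 2 -> FAULT, frames=[6,5,2] (faults so far: 3)
  step 3: ref 5 -> HIT, frames=[6,5,2] (faults so far: 3)
  step 4: ref 6 -> HIT, frames=[6,5,2] (faults so far: 3)
  step 5: ref 5 -> HIT, frames=[6,5,2] (faults so far: 3)
  step 6: ref 3 -> FAULT, evict 2, frames=[6,5,3] (faults so far: 4)
  step 7: ref 3 -> HIT, frames=[6,5,3] (faults so far: 4)
  step 8: ref 4 -> FAULT, evict 6, frames=[4,5,3] (faults so far: 5)
  step 9: ref 3 -> HIT, frames=[4,5,3] (faults so far: 5)
  step 10: ref 6 -> FAULT, evict 5, frames=[4,6,3] (faults so far: 6)
  step 11: ref 4 -> HIT, frames=[4,6,3] (faults so far: 6)
  LRU total faults: 6
--- Optimal ---
  step 0: ref 6 -> FAULT, frames=[6,-,-] (faults so far: 1)
  step 1: ref 5 -> FAULT, frames=[6,5,-] (faults so far: 2)
  step 2: ref 2 -> FAULT, frames=[6,5,2] (faults so far: 3)
  step 3: ref 5 -> HIT, frames=[6,5,2] (faults so far: 3)
  step 4: ref 6 -> HIT, frames=[6,5,2] (faults so far: 3)
  step 5: ref 5 -> HIT, frames=[6,5,2] (faults so far: 3)
  step 6: ref 3 -> FAULT, evict 2, frames=[6,5,3] (faults so far: 4)
  step 7: ref 3 -> HIT, frames=[6,5,3] (faults so far: 4)
  step 8: ref 4 -> FAULT, evict 5, frames=[6,4,3] (faults so far: 5)
  step 9: ref 3 -> HIT, frames=[6,4,3] (faults so far: 5)
  step 10: ref 6 -> HIT, frames=[6,4,3] (faults so far: 5)
  step 11: ref 4 -> HIT, frames=[6,4,3] (faults so far: 5)
  Optimal total faults: 5

Answer: 6 6 5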